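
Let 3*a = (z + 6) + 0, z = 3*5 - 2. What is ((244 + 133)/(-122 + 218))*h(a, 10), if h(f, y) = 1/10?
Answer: 377/960 ≈ 0.39271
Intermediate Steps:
z = 13 (z = 15 - 2 = 13)
a = 19/3 (a = ((13 + 6) + 0)/3 = (19 + 0)/3 = (1/3)*19 = 19/3 ≈ 6.3333)
h(f, y) = 1/10
((244 + 133)/(-122 + 218))*h(a, 10) = ((244 + 133)/(-122 + 218))*(1/10) = (377/96)*(1/10) = 377/960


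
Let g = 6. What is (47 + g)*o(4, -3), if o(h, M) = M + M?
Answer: -318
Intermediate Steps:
o(h, M) = 2*M
(47 + g)*o(4, -3) = (47 + 6)*(2*(-3)) = 53*(-6) = -318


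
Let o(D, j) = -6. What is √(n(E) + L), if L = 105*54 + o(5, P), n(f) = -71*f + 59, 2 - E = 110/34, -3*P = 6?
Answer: √1679294/17 ≈ 76.228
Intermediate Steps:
P = -2 (P = -⅓*6 = -2)
E = -21/17 (E = 2 - 110/34 = 2 - 1*55/17 = 2 - 55/17 = -21/17 ≈ -1.2353)
n(f) = 59 - 71*f
L = 5664 (L = 105*54 - 6 = 5670 - 6 = 5664)
√(n(E) + L) = √((59 - 71*(-21/17)) + 5664) = √((59 + 1491/17) + 5664) = √(2494/17 + 5664) = √(98782/17) = √1679294/17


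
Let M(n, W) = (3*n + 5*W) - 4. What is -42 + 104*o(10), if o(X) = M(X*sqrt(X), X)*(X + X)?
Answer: 95638 + 62400*sqrt(10) ≈ 2.9296e+5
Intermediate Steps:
M(n, W) = -4 + 3*n + 5*W
o(X) = 2*X*(-4 + 3*X**(3/2) + 5*X) (o(X) = (-4 + 3*(X*sqrt(X)) + 5*X)*(X + X) = (-4 + 3*X**(3/2) + 5*X)*(2*X) = 2*X*(-4 + 3*X**(3/2) + 5*X))
-42 + 104*o(10) = -42 + 104*(2*10*(-4 + 3*10**(3/2) + 5*10)) = -42 + 104*(2*10*(-4 + 3*(10*sqrt(10)) + 50)) = -42 + 104*(2*10*(-4 + 30*sqrt(10) + 50)) = -42 + 104*(2*10*(46 + 30*sqrt(10))) = -42 + 104*(920 + 600*sqrt(10)) = -42 + (95680 + 62400*sqrt(10)) = 95638 + 62400*sqrt(10)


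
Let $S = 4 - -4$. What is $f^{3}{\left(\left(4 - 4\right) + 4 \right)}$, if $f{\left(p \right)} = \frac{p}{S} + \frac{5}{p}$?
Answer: $\frac{343}{64} \approx 5.3594$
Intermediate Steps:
$S = 8$ ($S = 4 + 4 = 8$)
$f{\left(p \right)} = \frac{5}{p} + \frac{p}{8}$ ($f{\left(p \right)} = \frac{p}{8} + \frac{5}{p} = \frac{5}{p} + \frac{p}{8}$)
$f^{3}{\left(\left(4 - 4\right) + 4 \right)} = \left(\frac{5}{\left(4 - 4\right) + 4} + \frac{\left(4 - 4\right) + 4}{8}\right)^{3} = \left(\frac{5}{0 + 4} + \frac{0 + 4}{8}\right)^{3} = \left(\frac{5}{4} + \frac{1}{8} \cdot 4\right)^{3} = \left(5 \cdot \frac{1}{4} + \frac{1}{2}\right)^{3} = \left(\frac{5}{4} + \frac{1}{2}\right)^{3} = \left(\frac{7}{4}\right)^{3} = \frac{343}{64}$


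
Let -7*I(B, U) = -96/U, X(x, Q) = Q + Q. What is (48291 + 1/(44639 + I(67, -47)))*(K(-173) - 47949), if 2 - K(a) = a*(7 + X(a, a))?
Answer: -75597333073578716/14686135 ≈ -5.1475e+9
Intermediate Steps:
X(x, Q) = 2*Q
K(a) = 2 - a*(7 + 2*a)
I(B, U) = 96/(7*U) (I(B, U) = -(-96)/(7*U) = 96/(7*U))
(48291 + 1/(44639 + I(67, -47)))*(K(-173) - 47949) = (48291 + 1/(44639 + (96/7)/(-47)))*((2 - 7*(-173) - 2*(-173)²) - 47949) = (48291 + 1/(44639 + (96/7)*(-1/47)))*((2 + 1211 - 2*29929) - 47949) = (48291 + 1/(44639 - 96/329))*((2 + 1211 - 59858) - 47949) = (48291 + 1/(14686135/329))*(-58645 - 47949) = (48291 + 329/14686135)*(-106594) = (709208145614/14686135)*(-106594) = -75597333073578716/14686135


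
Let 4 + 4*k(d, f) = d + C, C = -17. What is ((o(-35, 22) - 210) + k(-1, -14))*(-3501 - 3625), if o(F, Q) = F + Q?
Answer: 1628291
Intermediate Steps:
k(d, f) = -21/4 + d/4 (k(d, f) = -1 + (d - 17)/4 = -1 + (-17 + d)/4 = -1 + (-17/4 + d/4) = -21/4 + d/4)
((o(-35, 22) - 210) + k(-1, -14))*(-3501 - 3625) = (((-35 + 22) - 210) + (-21/4 + (1/4)*(-1)))*(-3501 - 3625) = ((-13 - 210) + (-21/4 - 1/4))*(-7126) = (-223 - 11/2)*(-7126) = -457/2*(-7126) = 1628291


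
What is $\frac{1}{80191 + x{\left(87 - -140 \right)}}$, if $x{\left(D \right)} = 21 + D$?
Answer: $\frac{1}{80439} \approx 1.2432 \cdot 10^{-5}$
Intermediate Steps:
$\frac{1}{80191 + x{\left(87 - -140 \right)}} = \frac{1}{80191 + \left(21 + \left(87 - -140\right)\right)} = \frac{1}{80191 + \left(21 + \left(87 + 140\right)\right)} = \frac{1}{80191 + \left(21 + 227\right)} = \frac{1}{80191 + 248} = \frac{1}{80439}$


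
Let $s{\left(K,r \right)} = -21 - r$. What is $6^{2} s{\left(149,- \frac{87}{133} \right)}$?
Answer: $- \frac{97416}{133} \approx -732.45$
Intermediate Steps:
$6^{2} s{\left(149,- \frac{87}{133} \right)} = 6^{2} \left(-21 - - \frac{87}{133}\right) = 36 \left(-21 - \left(-87\right) \frac{1}{133}\right) = 36 \left(-21 - - \frac{87}{133}\right) = 36 \left(-21 + \frac{87}{133}\right) = 36 \left(- \frac{2706}{133}\right) = - \frac{97416}{133}$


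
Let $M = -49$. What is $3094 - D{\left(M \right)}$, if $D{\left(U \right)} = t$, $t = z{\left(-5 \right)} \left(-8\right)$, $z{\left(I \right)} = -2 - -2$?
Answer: $3094$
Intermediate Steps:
$z{\left(I \right)} = 0$ ($z{\left(I \right)} = -2 + 2 = 0$)
$t = 0$ ($t = 0 \left(-8\right) = 0$)
$D{\left(U \right)} = 0$
$3094 - D{\left(M \right)} = 3094 - 0 = 3094 + 0 = 3094$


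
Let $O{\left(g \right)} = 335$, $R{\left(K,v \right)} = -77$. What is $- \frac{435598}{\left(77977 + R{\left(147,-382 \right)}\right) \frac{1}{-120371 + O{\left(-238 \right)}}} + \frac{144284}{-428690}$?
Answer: $\frac{560377301722868}{834873775} \approx 6.7121 \cdot 10^{5}$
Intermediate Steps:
$- \frac{435598}{\left(77977 + R{\left(147,-382 \right)}\right) \frac{1}{-120371 + O{\left(-238 \right)}}} + \frac{144284}{-428690} = - \frac{435598}{\left(77977 - 77\right) \frac{1}{-120371 + 335}} + \frac{144284}{-428690} = - \frac{435598}{77900 \frac{1}{-120036}} + 144284 \left(- \frac{1}{428690}\right) = - \frac{435598}{77900 \left(- \frac{1}{120036}\right)} - \frac{72142}{214345} = - \frac{435598}{- \frac{19475}{30009}} - \frac{72142}{214345} = \left(-435598\right) \left(- \frac{30009}{19475}\right) - \frac{72142}{214345} = \frac{13071860382}{19475} - \frac{72142}{214345} = \frac{560377301722868}{834873775}$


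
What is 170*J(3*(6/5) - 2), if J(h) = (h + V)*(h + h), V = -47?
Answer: -123488/5 ≈ -24698.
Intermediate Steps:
J(h) = 2*h*(-47 + h) (J(h) = (h - 47)*(h + h) = (-47 + h)*(2*h) = 2*h*(-47 + h))
170*J(3*(6/5) - 2) = 170*(2*(3*(6/5) - 2)*(-47 + (3*(6/5) - 2))) = 170*(2*(18/5 - 2)*(-47 + (18/5 - 2))) = 170*(2*(8/5)*(-47 + 8/5)) = 170*(2*(8/5)*(-227/5)) = 170*(-3632/25) = -123488/5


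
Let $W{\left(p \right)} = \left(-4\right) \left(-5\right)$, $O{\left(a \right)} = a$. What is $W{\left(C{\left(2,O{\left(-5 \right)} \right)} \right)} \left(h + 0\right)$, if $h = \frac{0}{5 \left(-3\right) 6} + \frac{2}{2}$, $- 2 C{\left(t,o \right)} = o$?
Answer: $20$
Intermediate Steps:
$C{\left(t,o \right)} = - \frac{o}{2}$
$W{\left(p \right)} = 20$
$h = 1$ ($h = \frac{0}{\left(-15\right) 6} + 2 \cdot \frac{1}{2} = \frac{0}{-90} + 1 = 0 \left(- \frac{1}{90}\right) + 1 = 0 + 1 = 1$)
$W{\left(C{\left(2,O{\left(-5 \right)} \right)} \right)} \left(h + 0\right) = 20 \left(1 + 0\right) = 20 \cdot 1 = 20$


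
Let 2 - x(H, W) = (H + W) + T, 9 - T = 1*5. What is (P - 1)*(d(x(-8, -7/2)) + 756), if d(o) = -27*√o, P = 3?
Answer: 1512 - 27*√38 ≈ 1345.6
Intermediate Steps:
T = 4 (T = 9 - 5 = 4)
x(H, W) = -2 - H - W (x(H, W) = 2 - ((H + W) + 4) = 2 - (4 + H + W) = 2 + (-4 - H - W) = -2 - H - W)
(P - 1)*(d(x(-8, -7/2)) + 756) = (3 - 1)*(-27*√(-2 - 1*(-8) - (-7)/2) + 756) = 2*(-27*√(-2 + 8 - (-7)/2) + 756) = 2*(-27*√(-2 + 8 - 1*(-7/2)) + 756) = 2*(-27*√(-2 + 8 + 7/2) + 756) = 2*(-27*√38/2 + 756) = 2*(756 - 27*√38/2) = 1512 - 27*√38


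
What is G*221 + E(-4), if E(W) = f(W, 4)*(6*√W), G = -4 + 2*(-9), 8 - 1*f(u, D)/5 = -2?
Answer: -4862 + 600*I ≈ -4862.0 + 600.0*I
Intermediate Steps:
f(u, D) = 50 (f(u, D) = 40 - 5*(-2) = 40 + 10 = 50)
G = -22 (G = -4 - 18 = -22)
E(W) = 300*√W (E(W) = 50*(6*√W) = 300*√W)
G*221 + E(-4) = -22*221 + 300*√(-4) = -4862 + 300*(2*I) = -4862 + 600*I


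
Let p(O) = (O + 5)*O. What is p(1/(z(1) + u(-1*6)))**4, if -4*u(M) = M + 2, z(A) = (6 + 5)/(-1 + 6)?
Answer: 32625390625/4294967296 ≈ 7.5962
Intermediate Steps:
z(A) = 11/5
u(M) = -1/2 - M/4 (u(M) = -(M + 2)/4 = -(2 + M)/4 = -1/2 - M/4)
p(O) = O*(5 + O) (p(O) = (5 + O)*O = O*(5 + O))
p(1/(z(1) + u(-1*6)))**4 = ((5 + 1/(11/5 + (-1/2 - (-1)*6/4)))/(11/5 + (-1/2 - (-1)*6/4)))**4 = ((5 + 1/(11/5 + (-1/2 - 1/4*(-6))))/(11/5 + (-1/2 - 1/4*(-6))))**4 = ((5 + 1/(11/5 + (-1/2 + 3/2)))/(11/5 + (-1/2 + 3/2)))**4 = ((5 + 1/(11/5 + 1))/(11/5 + 1))**4 = ((5 + 1/(16/5))/(16/5))**4 = (5*(5 + 5/16)/16)**4 = ((5/16)*(85/16))**4 = (425/256)**4 = 32625390625/4294967296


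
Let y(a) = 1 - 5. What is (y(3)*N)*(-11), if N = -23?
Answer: -1012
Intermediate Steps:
y(a) = -4
(y(3)*N)*(-11) = -4*(-23)*(-11) = 92*(-11) = -1012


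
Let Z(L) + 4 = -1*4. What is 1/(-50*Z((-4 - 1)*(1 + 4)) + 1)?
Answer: 1/401 ≈ 0.0024938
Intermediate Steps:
Z(L) = -8 (Z(L) = -4 - 1*4 = -4 - 4 = -8)
1/(-50*Z((-4 - 1)*(1 + 4)) + 1) = 1/(-50*(-8) + 1) = 1/(400 + 1) = 1/401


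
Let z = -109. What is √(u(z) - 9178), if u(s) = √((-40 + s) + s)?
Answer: √(-9178 + I*√258) ≈ 0.0838 + 95.802*I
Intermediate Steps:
u(s) = √(-40 + 2*s)
√(u(z) - 9178) = √(√(-40 + 2*(-109)) - 9178) = √(√(-40 - 218) - 9178) = √(√(-258) - 9178) = √(I*√258 - 9178) = √(-9178 + I*√258)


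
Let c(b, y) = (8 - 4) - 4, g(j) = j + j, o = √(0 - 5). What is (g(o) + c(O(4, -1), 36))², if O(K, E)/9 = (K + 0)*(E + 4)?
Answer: -20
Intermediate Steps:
O(K, E) = 9*K*(4 + E) (O(K, E) = 9*((K + 0)*(E + 4)) = 9*(K*(4 + E)) = 9*K*(4 + E))
o = I*√5 (o = √(-5) = I*√5 ≈ 2.2361*I)
g(j) = 2*j
c(b, y) = 0 (c(b, y) = 4 - 4 = 0)
(g(o) + c(O(4, -1), 36))² = (2*(I*√5) + 0)² = (2*I*√5 + 0)² = (2*I*√5)² = -20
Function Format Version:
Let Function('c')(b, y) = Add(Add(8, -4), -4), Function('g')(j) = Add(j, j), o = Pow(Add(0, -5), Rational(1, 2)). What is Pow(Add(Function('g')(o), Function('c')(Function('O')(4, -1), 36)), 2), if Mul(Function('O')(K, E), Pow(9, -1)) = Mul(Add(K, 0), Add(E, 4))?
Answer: -20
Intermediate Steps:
Function('O')(K, E) = Mul(9, K, Add(4, E)) (Function('O')(K, E) = Mul(9, Mul(Add(K, 0), Add(E, 4))) = Mul(9, Mul(K, Add(4, E))) = Mul(9, K, Add(4, E)))
o = Mul(I, Pow(5, Rational(1, 2))) (o = Pow(-5, Rational(1, 2)) = Mul(I, Pow(5, Rational(1, 2))) ≈ Mul(2.2361, I))
Function('g')(j) = Mul(2, j)
Function('c')(b, y) = 0 (Function('c')(b, y) = Add(4, -4) = 0)
Pow(Add(Function('g')(o), Function('c')(Function('O')(4, -1), 36)), 2) = Pow(Add(Mul(2, Mul(I, Pow(5, Rational(1, 2)))), 0), 2) = Pow(Add(Mul(2, I, Pow(5, Rational(1, 2))), 0), 2) = Pow(Mul(2, I, Pow(5, Rational(1, 2))), 2) = -20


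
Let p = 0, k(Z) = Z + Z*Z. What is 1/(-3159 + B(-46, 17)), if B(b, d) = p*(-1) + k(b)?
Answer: -1/1089 ≈ -0.00091827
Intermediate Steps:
k(Z) = Z + Z²
B(b, d) = b*(1 + b) (B(b, d) = 0*(-1) + b*(1 + b) = 0 + b*(1 + b) = b*(1 + b))
1/(-3159 + B(-46, 17)) = 1/(-3159 - 46*(1 - 46)) = 1/(-3159 - 46*(-45)) = 1/(-3159 + 2070) = 1/(-1089) = -1/1089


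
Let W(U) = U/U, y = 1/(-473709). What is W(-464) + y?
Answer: 473708/473709 ≈ 1.0000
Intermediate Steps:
y = -1/473709 ≈ -2.1110e-6
W(U) = 1
W(-464) + y = 1 - 1/473709 = 473708/473709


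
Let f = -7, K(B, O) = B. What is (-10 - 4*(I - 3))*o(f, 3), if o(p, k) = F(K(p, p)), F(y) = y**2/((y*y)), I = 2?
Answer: -6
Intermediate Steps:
F(y) = 1 (F(y) = y**2/(y**2) = y**2/y**2 = 1)
o(p, k) = 1
(-10 - 4*(I - 3))*o(f, 3) = (-10 - 4*(2 - 3))*1 = (-10 - 4*(-1))*1 = (-10 + 4)*1 = -6*1 = -6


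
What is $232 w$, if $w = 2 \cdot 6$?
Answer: $2784$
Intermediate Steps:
$w = 12$
$232 w = 232 \cdot 12 = 2784$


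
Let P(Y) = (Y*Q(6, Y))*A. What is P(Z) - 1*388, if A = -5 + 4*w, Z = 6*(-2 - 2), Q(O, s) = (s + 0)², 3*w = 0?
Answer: 68732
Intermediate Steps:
w = 0 (w = (⅓)*0 = 0)
Q(O, s) = s²
Z = -24 (Z = 6*(-4) = -24)
A = -5 (A = -5 + 4*0 = -5 + 0 = -5)
P(Y) = -5*Y³ (P(Y) = (Y*Y²)*(-5) = Y³*(-5) = -5*Y³)
P(Z) - 1*388 = -5*(-24)³ - 1*388 = -5*(-13824) - 388 = 69120 - 388 = 68732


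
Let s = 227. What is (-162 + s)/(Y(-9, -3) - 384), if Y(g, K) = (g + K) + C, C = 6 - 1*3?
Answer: -65/393 ≈ -0.16539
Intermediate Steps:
C = 3 (C = 6 - 3 = 3)
Y(g, K) = 3 + K + g (Y(g, K) = (g + K) + 3 = (K + g) + 3 = 3 + K + g)
(-162 + s)/(Y(-9, -3) - 384) = (-162 + 227)/((3 - 3 - 9) - 384) = 65/(-9 - 384) = 65/(-393) = 65*(-1/393) = -65/393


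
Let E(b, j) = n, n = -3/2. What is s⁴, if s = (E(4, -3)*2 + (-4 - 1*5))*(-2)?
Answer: 331776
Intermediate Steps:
n = -3/2 (n = -3*½ = -3/2 ≈ -1.5000)
E(b, j) = -3/2
s = 24 (s = (-3/2*2 + (-4 - 1*5))*(-2) = (-3 + (-4 - 5))*(-2) = (-3 - 9)*(-2) = -12*(-2) = 24)
s⁴ = 24⁴ = 331776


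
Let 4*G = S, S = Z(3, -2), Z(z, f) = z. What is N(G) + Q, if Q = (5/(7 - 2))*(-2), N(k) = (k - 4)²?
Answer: 137/16 ≈ 8.5625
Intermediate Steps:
S = 3
G = ¾ (G = (¼)*3 = ¾ ≈ 0.75000)
N(k) = (-4 + k)²
Q = -2 (Q = (5/5)*(-2) = ((⅕)*5)*(-2) = 1*(-2) = -2)
N(G) + Q = (-4 + ¾)² - 2 = (-13/4)² - 2 = 169/16 - 2 = 137/16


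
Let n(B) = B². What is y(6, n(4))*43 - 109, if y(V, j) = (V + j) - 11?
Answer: 364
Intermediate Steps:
y(V, j) = -11 + V + j
y(6, n(4))*43 - 109 = (-11 + 6 + 4²)*43 - 109 = (-11 + 6 + 16)*43 - 109 = 11*43 - 109 = 473 - 109 = 364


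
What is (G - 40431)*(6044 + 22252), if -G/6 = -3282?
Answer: -586830744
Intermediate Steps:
G = 19692 (G = -6*(-3282) = 19692)
(G - 40431)*(6044 + 22252) = (19692 - 40431)*(6044 + 22252) = -20739*28296 = -586830744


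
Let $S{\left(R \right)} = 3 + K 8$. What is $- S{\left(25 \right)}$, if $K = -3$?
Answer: $21$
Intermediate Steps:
$S{\left(R \right)} = -21$ ($S{\left(R \right)} = 3 - 24 = -21$)
$- S{\left(25 \right)} = \left(-1\right) \left(-21\right) = 21$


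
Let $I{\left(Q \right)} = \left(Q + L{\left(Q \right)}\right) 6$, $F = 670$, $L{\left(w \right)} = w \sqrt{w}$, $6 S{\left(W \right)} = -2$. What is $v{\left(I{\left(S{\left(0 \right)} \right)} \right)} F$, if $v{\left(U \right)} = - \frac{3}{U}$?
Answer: $\frac{3015}{4} - \frac{1005 i \sqrt{3}}{4} \approx 753.75 - 435.18 i$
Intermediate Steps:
$S{\left(W \right)} = - \frac{1}{3}$ ($S{\left(W \right)} = \frac{1}{6} \left(-2\right) = - \frac{1}{3}$)
$L{\left(w \right)} = w^{\frac{3}{2}}$
$I{\left(Q \right)} = 6 Q + 6 Q^{\frac{3}{2}}$ ($I{\left(Q \right)} = \left(Q + Q^{\frac{3}{2}}\right) 6 = 6 Q + 6 Q^{\frac{3}{2}}$)
$v{\left(I{\left(S{\left(0 \right)} \right)} \right)} F = - \frac{3}{6 \left(- \frac{1}{3}\right) + 6 \left(- \frac{1}{3}\right)^{\frac{3}{2}}} \cdot 670 = - \frac{3}{-2 + 6 \left(- \frac{i \sqrt{3}}{9}\right)} 670 = - \frac{3}{-2 - \frac{2 i \sqrt{3}}{3}} \cdot 670 = - \frac{2010}{-2 - \frac{2 i \sqrt{3}}{3}}$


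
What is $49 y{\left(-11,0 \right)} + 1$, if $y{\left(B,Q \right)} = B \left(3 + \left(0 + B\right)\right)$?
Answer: $4313$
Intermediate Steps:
$y{\left(B,Q \right)} = B \left(3 + B\right)$
$49 y{\left(-11,0 \right)} + 1 = 49 \left(- 11 \left(3 - 11\right)\right) + 1 = 49 \left(\left(-11\right) \left(-8\right)\right) + 1 = 49 \cdot 88 + 1 = 4312 + 1 = 4313$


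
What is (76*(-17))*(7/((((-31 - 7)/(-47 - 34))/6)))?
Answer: -115668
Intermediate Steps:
(76*(-17))*(7/((((-31 - 7)/(-47 - 34))/6))) = -9044/(-38/(-81)*(1/6)) = -9044/(-38*(-1/81)*(1/6)) = -9044/((38/81)*(1/6)) = -9044/19/243 = -9044*243/19 = -1292*1701/19 = -115668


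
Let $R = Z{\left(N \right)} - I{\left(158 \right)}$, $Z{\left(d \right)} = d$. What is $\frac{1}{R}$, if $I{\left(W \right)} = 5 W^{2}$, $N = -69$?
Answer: $- \frac{1}{124889} \approx -8.0071 \cdot 10^{-6}$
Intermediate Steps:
$R = -124889$ ($R = -69 - 5 \cdot 158^{2} = -69 - 5 \cdot 24964 = -69 - 124820 = -124889$)
$\frac{1}{R} = \frac{1}{-124889} = - \frac{1}{124889}$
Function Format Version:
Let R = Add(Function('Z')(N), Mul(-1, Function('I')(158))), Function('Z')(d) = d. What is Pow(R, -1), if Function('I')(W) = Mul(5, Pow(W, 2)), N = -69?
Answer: Rational(-1, 124889) ≈ -8.0071e-6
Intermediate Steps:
R = -124889 (R = Add(-69, Mul(-1, Mul(5, Pow(158, 2)))) = Add(-69, Mul(-1, Mul(5, 24964))) = Add(-69, Mul(-1, 124820)) = Add(-69, -124820) = -124889)
Pow(R, -1) = Pow(-124889, -1) = Rational(-1, 124889)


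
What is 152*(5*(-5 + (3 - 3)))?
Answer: -3800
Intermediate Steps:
152*(5*(-5 + (3 - 3))) = 152*(5*(-5 + 0)) = 152*(5*(-5)) = 152*(-25) = -3800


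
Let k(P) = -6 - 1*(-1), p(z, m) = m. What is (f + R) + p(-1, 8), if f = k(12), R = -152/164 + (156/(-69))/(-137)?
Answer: 269967/129191 ≈ 2.0897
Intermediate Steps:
R = -117606/129191 (R = -152*1/164 + (156*(-1/69))*(-1/137) = -38/41 - 52/23*(-1/137) = -38/41 + 52/3151 = -117606/129191 ≈ -0.91033)
k(P) = -5 (k(P) = -6 + 1 = -5)
f = -5
(f + R) + p(-1, 8) = (-5 - 117606/129191) + 8 = -763561/129191 + 8 = 269967/129191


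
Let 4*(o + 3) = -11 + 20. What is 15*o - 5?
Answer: -65/4 ≈ -16.250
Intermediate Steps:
o = -3/4 (o = -3 + (-11 + 20)/4 = -3 + (1/4)*9 = -3 + 9/4 = -3/4 ≈ -0.75000)
15*o - 5 = 15*(-3/4) - 5 = -45/4 - 5 = -65/4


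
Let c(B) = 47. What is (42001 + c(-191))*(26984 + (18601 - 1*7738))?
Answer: 1591390656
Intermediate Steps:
(42001 + c(-191))*(26984 + (18601 - 1*7738)) = (42001 + 47)*(26984 + (18601 - 1*7738)) = 42048*(26984 + (18601 - 7738)) = 42048*(26984 + 10863) = 42048*37847 = 1591390656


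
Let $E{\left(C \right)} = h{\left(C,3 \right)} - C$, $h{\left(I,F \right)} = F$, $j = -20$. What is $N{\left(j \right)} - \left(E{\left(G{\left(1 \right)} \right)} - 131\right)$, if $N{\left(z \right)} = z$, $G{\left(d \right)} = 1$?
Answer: $109$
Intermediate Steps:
$E{\left(C \right)} = 3 - C$
$N{\left(j \right)} - \left(E{\left(G{\left(1 \right)} \right)} - 131\right) = -20 - \left(\left(3 - 1\right) - 131\right) = -20 - \left(2 - 131\right) = -20 - -129 = -20 + 129 = 109$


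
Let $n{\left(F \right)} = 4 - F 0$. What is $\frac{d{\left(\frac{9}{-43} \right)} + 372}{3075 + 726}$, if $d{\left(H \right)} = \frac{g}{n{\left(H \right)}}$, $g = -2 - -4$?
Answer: $\frac{745}{7602} \approx 0.098001$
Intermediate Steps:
$g = 2$ ($g = -2 + 4 = 2$)
$n{\left(F \right)} = 4$ ($n{\left(F \right)} = 4 - 0 = 4 + 0 = 4$)
$d{\left(H \right)} = \frac{1}{2}$ ($d{\left(H \right)} = \frac{2}{4} = 2 \cdot \frac{1}{4} = \frac{1}{2}$)
$\frac{d{\left(\frac{9}{-43} \right)} + 372}{3075 + 726} = \frac{\frac{1}{2} + 372}{3075 + 726} = \frac{745}{2 \cdot 3801} = \frac{745}{2} \cdot \frac{1}{3801} = \frac{745}{7602}$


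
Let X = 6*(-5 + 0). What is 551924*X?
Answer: -16557720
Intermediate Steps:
X = -30 (X = 6*(-5) = -30)
551924*X = 551924*(-30) = -16557720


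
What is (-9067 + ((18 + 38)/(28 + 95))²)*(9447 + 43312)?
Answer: -7237031537813/15129 ≈ -4.7835e+8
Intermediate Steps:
(-9067 + ((18 + 38)/(28 + 95))²)*(9447 + 43312) = (-9067 + (56/123)²)*52759 = (-9067 + 3136/15129)*52759 = -137171507/15129*52759 = -7237031537813/15129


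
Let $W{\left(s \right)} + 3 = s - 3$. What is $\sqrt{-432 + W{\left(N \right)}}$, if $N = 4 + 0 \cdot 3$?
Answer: $i \sqrt{434} \approx 20.833 i$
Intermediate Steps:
$N = 4$ ($N = 4 + 0 = 4$)
$W{\left(s \right)} = -6 + s$ ($W{\left(s \right)} = -3 + \left(s - 3\right) = -3 + \left(-3 + s\right) = -6 + s$)
$\sqrt{-432 + W{\left(N \right)}} = \sqrt{-432 + \left(-6 + 4\right)} = \sqrt{-432 - 2} = \sqrt{-434} = i \sqrt{434}$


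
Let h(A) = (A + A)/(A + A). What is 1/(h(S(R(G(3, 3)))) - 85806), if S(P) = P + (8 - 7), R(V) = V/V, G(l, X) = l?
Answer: -1/85805 ≈ -1.1654e-5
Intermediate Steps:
R(V) = 1
S(P) = 1 + P (S(P) = P + 1 = 1 + P)
h(A) = 1 (h(A) = (2*A)/((2*A)) = (2*A)*(1/(2*A)) = 1)
1/(h(S(R(G(3, 3)))) - 85806) = 1/(1 - 85806) = 1/(-85805) = -1/85805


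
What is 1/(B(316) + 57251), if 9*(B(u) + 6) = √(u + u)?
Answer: 4636845/265436191393 - 18*√158/265436191393 ≈ 1.7468e-5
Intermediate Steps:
B(u) = -6 + √2*√u/9 (B(u) = -6 + √(u + u)/9 = -6 + √(2*u)/9 = -6 + (√2*√u)/9 = -6 + √2*√u/9)
1/(B(316) + 57251) = 1/((-6 + √2*√316/9) + 57251) = 1/((-6 + √2*(2*√79)/9) + 57251) = 1/((-6 + 2*√158/9) + 57251) = 1/(57245 + 2*√158/9)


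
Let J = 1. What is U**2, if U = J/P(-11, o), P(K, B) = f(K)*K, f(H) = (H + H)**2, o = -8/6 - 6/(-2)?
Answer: 1/28344976 ≈ 3.5280e-8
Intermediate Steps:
o = 5/3 (o = -8*1/6 - 6*(-1/2) = -4/3 + 3 = 5/3 ≈ 1.6667)
f(H) = 4*H**2 (f(H) = (2*H)**2 = 4*H**2)
P(K, B) = 4*K**3 (P(K, B) = (4*K**2)*K = 4*K**3)
U = -1/5324 (U = 1/(4*(-11)**3) = 1/(4*(-1331)) = 1/(-5324) = 1*(-1/5324) = -1/5324 ≈ -0.00018783)
U**2 = (-1/5324)**2 = 1/28344976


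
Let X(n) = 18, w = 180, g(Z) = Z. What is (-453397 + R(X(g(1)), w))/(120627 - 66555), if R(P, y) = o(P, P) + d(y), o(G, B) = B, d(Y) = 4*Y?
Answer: -452659/54072 ≈ -8.3714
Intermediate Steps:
R(P, y) = P + 4*y
(-453397 + R(X(g(1)), w))/(120627 - 66555) = (-453397 + (18 + 4*180))/(120627 - 66555) = (-453397 + (18 + 720))/54072 = (-453397 + 738)*(1/54072) = -452659*1/54072 = -452659/54072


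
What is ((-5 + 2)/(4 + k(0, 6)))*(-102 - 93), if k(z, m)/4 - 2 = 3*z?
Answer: 195/4 ≈ 48.750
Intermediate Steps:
k(z, m) = 8 + 12*z (k(z, m) = 8 + 4*(3*z) = 8 + 12*z)
((-5 + 2)/(4 + k(0, 6)))*(-102 - 93) = ((-5 + 2)/(4 + (8 + 12*0)))*(-102 - 93) = -3/(4 + (8 + 0))*(-195) = -3/(4 + 8)*(-195) = -3/12*(-195) = -3*1/12*(-195) = -¼*(-195) = 195/4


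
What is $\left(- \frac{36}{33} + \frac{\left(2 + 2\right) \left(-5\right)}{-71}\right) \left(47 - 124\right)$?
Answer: $\frac{4424}{71} \approx 62.31$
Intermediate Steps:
$\left(- \frac{36}{33} + \frac{\left(2 + 2\right) \left(-5\right)}{-71}\right) \left(47 - 124\right) = \left(\left(-36\right) \frac{1}{33} + 4 \left(-5\right) \left(- \frac{1}{71}\right)\right) \left(-77\right) = \left(- \frac{12}{11} - - \frac{20}{71}\right) \left(-77\right) = \left(- \frac{12}{11} + \frac{20}{71}\right) \left(-77\right) = \left(- \frac{632}{781}\right) \left(-77\right) = \frac{4424}{71}$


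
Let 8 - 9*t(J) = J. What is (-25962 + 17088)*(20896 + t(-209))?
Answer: -185645066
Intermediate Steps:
t(J) = 8/9 - J/9
(-25962 + 17088)*(20896 + t(-209)) = (-25962 + 17088)*(20896 + (8/9 - ⅑*(-209))) = -8874*(20896 + (8/9 + 209/9)) = -8874*(20896 + 217/9) = -8874*188281/9 = -185645066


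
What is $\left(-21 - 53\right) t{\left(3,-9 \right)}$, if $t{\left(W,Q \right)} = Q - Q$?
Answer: $0$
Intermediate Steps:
$t{\left(W,Q \right)} = 0$
$\left(-21 - 53\right) t{\left(3,-9 \right)} = \left(-21 - 53\right) 0 = \left(-74\right) 0 = 0$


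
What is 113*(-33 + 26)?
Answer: -791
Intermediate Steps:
113*(-33 + 26) = 113*(-7) = -791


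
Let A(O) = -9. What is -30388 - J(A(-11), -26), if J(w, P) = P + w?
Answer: -30353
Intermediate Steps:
-30388 - J(A(-11), -26) = -30388 - (-26 - 9) = -30388 - 1*(-35) = -30388 + 35 = -30353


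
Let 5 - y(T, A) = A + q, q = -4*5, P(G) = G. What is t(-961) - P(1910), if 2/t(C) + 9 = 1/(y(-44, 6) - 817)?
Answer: -13721126/7183 ≈ -1910.2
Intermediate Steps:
q = -20
y(T, A) = 25 - A (y(T, A) = 5 - (A - 20) = 5 - (-20 + A) = 5 + (20 - A) = 25 - A)
t(C) = -1596/7183 (t(C) = 2/(-9 + 1/((25 - 1*6) - 817)) = 2/(-9 + 1/((25 - 6) - 817)) = 2/(-9 + 1/(19 - 817)) = 2/(-9 + 1/(-798)) = 2/(-9 - 1/798) = 2/(-7183/798) = 2*(-798/7183) = -1596/7183)
t(-961) - P(1910) = -1596/7183 - 1*1910 = -1596/7183 - 1910 = -13721126/7183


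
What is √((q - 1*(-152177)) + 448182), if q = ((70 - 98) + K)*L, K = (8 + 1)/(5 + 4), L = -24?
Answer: 11*√4967 ≈ 775.25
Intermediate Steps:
K = 1 (K = 9/9 = (⅑)*9 = 1)
q = 648 (q = ((70 - 98) + 1)*(-24) = (-28 + 1)*(-24) = -27*(-24) = 648)
√((q - 1*(-152177)) + 448182) = √((648 - 1*(-152177)) + 448182) = √((648 + 152177) + 448182) = √(152825 + 448182) = √601007 = 11*√4967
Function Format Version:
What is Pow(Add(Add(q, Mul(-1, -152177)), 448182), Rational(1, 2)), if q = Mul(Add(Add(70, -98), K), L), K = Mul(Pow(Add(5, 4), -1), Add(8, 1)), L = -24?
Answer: Mul(11, Pow(4967, Rational(1, 2))) ≈ 775.25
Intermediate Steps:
K = 1 (K = Mul(Pow(9, -1), 9) = Mul(Rational(1, 9), 9) = 1)
q = 648 (q = Mul(Add(Add(70, -98), 1), -24) = Mul(Add(-28, 1), -24) = Mul(-27, -24) = 648)
Pow(Add(Add(q, Mul(-1, -152177)), 448182), Rational(1, 2)) = Pow(Add(Add(648, Mul(-1, -152177)), 448182), Rational(1, 2)) = Pow(Add(Add(648, 152177), 448182), Rational(1, 2)) = Pow(Add(152825, 448182), Rational(1, 2)) = Pow(601007, Rational(1, 2)) = Mul(11, Pow(4967, Rational(1, 2)))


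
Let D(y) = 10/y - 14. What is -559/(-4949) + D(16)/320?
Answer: 901497/12669440 ≈ 0.071155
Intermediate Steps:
D(y) = -14 + 10/y
-559/(-4949) + D(16)/320 = -559/(-4949) + (-14 + 10/16)/320 = -559*(-1/4949) + (-14 + 10*(1/16))*(1/320) = 559/4949 + (-14 + 5/8)*(1/320) = 559/4949 - 107/8*1/320 = 559/4949 - 107/2560 = 901497/12669440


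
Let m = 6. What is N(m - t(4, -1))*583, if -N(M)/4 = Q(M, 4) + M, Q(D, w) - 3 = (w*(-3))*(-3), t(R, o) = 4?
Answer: -95612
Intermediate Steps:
Q(D, w) = 3 + 9*w (Q(D, w) = 3 + (w*(-3))*(-3) = 3 - 3*w*(-3) = 3 + 9*w)
N(M) = -156 - 4*M (N(M) = -4*((3 + 9*4) + M) = -4*((3 + 36) + M) = -4*(39 + M) = -156 - 4*M)
N(m - t(4, -1))*583 = (-156 - 4*(6 - 1*4))*583 = (-156 - 4*(6 - 4))*583 = (-156 - 4*2)*583 = (-156 - 8)*583 = -164*583 = -95612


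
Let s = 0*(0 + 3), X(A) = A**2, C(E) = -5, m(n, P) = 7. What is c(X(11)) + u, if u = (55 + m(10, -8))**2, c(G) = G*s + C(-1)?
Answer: 3839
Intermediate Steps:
s = 0 (s = 0*3 = 0)
c(G) = -5 (c(G) = G*0 - 5 = 0 - 5 = -5)
u = 3844 (u = (55 + 7)**2 = 62**2 = 3844)
c(X(11)) + u = -5 + 3844 = 3839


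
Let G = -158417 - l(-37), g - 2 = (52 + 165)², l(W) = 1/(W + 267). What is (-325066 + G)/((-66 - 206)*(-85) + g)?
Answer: -111201091/16148530 ≈ -6.8861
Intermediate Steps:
l(W) = 1/(267 + W)
g = 47091 (g = 2 + (52 + 165)² = 2 + 217² = 2 + 47089 = 47091)
G = -36435911/230 (G = -158417 - 1/(267 - 37) = -158417 - 1/230 = -36435911/230 ≈ -1.5842e+5)
(-325066 + G)/((-66 - 206)*(-85) + g) = (-325066 - 36435911/230)/((-66 - 206)*(-85) + 47091) = -111201091/(230*(-272*(-85) + 47091)) = -111201091/(230*(23120 + 47091)) = -111201091/230/70211 = -111201091/230*1/70211 = -111201091/16148530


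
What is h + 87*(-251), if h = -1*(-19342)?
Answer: -2495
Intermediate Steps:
h = 19342
h + 87*(-251) = 19342 + 87*(-251) = 19342 - 21837 = -2495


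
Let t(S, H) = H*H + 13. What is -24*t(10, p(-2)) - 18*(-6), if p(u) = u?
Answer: -300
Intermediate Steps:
t(S, H) = 13 + H² (t(S, H) = H² + 13 = 13 + H²)
-24*t(10, p(-2)) - 18*(-6) = -24*(13 + (-2)²) - 18*(-6) = -24*(13 + 4) + 108 = -24*17 + 108 = -408 + 108 = -300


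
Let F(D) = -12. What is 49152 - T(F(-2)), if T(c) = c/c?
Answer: 49151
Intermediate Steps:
T(c) = 1
49152 - T(F(-2)) = 49152 - 1*1 = 49152 - 1 = 49151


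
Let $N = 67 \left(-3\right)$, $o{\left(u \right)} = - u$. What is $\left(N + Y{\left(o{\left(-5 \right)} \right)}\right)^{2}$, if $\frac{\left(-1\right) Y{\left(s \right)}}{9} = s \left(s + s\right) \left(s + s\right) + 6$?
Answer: $22610025$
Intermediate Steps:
$Y{\left(s \right)} = -54 - 36 s^{3}$ ($Y{\left(s \right)} = - 9 \left(s \left(s + s\right) \left(s + s\right) + 6\right) = - 9 \left(s 2 s 2 s + 6\right) = - 9 \left(s 4 s^{2} + 6\right) = - 9 \left(4 s^{3} + 6\right) = - 9 \left(6 + 4 s^{3}\right) = -54 - 36 s^{3}$)
$N = -201$
$\left(N + Y{\left(o{\left(-5 \right)} \right)}\right)^{2} = \left(-201 - \left(54 + 36 \left(\left(-1\right) \left(-5\right)\right)^{3}\right)\right)^{2} = \left(-201 - \left(54 + 36 \cdot 5^{3}\right)\right)^{2} = \left(-201 - 4554\right)^{2} = \left(-4755\right)^{2} = 22610025$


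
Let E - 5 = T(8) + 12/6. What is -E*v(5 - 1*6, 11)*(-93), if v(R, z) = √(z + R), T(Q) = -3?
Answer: 372*√10 ≈ 1176.4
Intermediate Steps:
v(R, z) = √(R + z)
E = 4 (E = 5 + (-3 + 12/6) = 5 + (-3 + 12*(⅙)) = 5 + (-3 + 2) = 5 - 1 = 4)
-E*v(5 - 1*6, 11)*(-93) = -4*√((5 - 1*6) + 11)*(-93) = -4*√((5 - 6) + 11)*(-93) = -4*√(-1 + 11)*(-93) = -4*√10*(-93) = -(-372)*√10 = 372*√10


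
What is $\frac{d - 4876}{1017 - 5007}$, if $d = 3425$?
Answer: $\frac{1451}{3990} \approx 0.36366$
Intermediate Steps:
$\frac{d - 4876}{1017 - 5007} = \frac{3425 - 4876}{1017 - 5007} = - \frac{1451}{-3990} = \left(-1451\right) \left(- \frac{1}{3990}\right) = \frac{1451}{3990}$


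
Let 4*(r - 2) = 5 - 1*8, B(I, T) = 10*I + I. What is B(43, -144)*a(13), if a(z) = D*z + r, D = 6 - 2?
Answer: 100749/4 ≈ 25187.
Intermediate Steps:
B(I, T) = 11*I
D = 4
r = 5/4 (r = 2 + (5 - 1*8)/4 = 2 + (5 - 8)/4 = 2 + (¼)*(-3) = 2 - ¾ = 5/4 ≈ 1.2500)
a(z) = 5/4 + 4*z (a(z) = 4*z + 5/4 = 5/4 + 4*z)
B(43, -144)*a(13) = (11*43)*(5/4 + 4*13) = 473*(5/4 + 52) = 473*(213/4) = 100749/4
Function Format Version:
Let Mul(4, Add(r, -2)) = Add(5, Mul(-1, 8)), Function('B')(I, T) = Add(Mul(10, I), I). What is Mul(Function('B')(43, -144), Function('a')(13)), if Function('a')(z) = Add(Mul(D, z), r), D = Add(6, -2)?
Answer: Rational(100749, 4) ≈ 25187.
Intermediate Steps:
Function('B')(I, T) = Mul(11, I)
D = 4
r = Rational(5, 4) (r = Add(2, Mul(Rational(1, 4), Add(5, Mul(-1, 8)))) = Add(2, Mul(Rational(1, 4), Add(5, -8))) = Add(2, Mul(Rational(1, 4), -3)) = Add(2, Rational(-3, 4)) = Rational(5, 4) ≈ 1.2500)
Function('a')(z) = Add(Rational(5, 4), Mul(4, z)) (Function('a')(z) = Add(Mul(4, z), Rational(5, 4)) = Add(Rational(5, 4), Mul(4, z)))
Mul(Function('B')(43, -144), Function('a')(13)) = Mul(Mul(11, 43), Add(Rational(5, 4), Mul(4, 13))) = Mul(473, Add(Rational(5, 4), 52)) = Mul(473, Rational(213, 4)) = Rational(100749, 4)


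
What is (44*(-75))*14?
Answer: -46200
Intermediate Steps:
(44*(-75))*14 = -3300*14 = -46200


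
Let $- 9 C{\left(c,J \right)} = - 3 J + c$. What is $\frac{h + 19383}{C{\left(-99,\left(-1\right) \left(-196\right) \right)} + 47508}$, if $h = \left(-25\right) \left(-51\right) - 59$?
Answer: $\frac{61797}{142753} \approx 0.43289$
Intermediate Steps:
$h = 1216$ ($h = 1275 - 59 = 1216$)
$C{\left(c,J \right)} = - \frac{c}{9} + \frac{J}{3}$ ($C{\left(c,J \right)} = - \frac{- 3 J + c}{9} = - \frac{c - 3 J}{9} = - \frac{c}{9} + \frac{J}{3}$)
$\frac{h + 19383}{C{\left(-99,\left(-1\right) \left(-196\right) \right)} + 47508} = \frac{1216 + 19383}{\left(\left(- \frac{1}{9}\right) \left(-99\right) + \frac{\left(-1\right) \left(-196\right)}{3}\right) + 47508} = \frac{20599}{\left(11 + \frac{1}{3} \cdot 196\right) + 47508} = \frac{20599}{\left(11 + \frac{196}{3}\right) + 47508} = \frac{20599}{\frac{229}{3} + 47508} = \frac{20599}{\frac{142753}{3}} = 20599 \cdot \frac{3}{142753} = \frac{61797}{142753}$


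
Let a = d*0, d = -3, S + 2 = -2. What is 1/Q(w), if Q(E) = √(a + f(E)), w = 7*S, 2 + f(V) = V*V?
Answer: √782/782 ≈ 0.035760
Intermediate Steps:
S = -4 (S = -2 - 2 = -4)
f(V) = -2 + V² (f(V) = -2 + V*V = -2 + V²)
a = 0 (a = -3*0 = 0)
w = -28 (w = 7*(-4) = -28)
Q(E) = √(-2 + E²) (Q(E) = √(0 + (-2 + E²)) = √(-2 + E²))
1/Q(w) = 1/(√(-2 + (-28)²)) = 1/(√(-2 + 784)) = 1/(√782) = √782/782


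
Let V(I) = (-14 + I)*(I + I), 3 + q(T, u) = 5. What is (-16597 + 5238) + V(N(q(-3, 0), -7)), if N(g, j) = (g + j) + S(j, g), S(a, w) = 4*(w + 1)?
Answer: -11457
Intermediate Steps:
S(a, w) = 4 + 4*w (S(a, w) = 4*(1 + w) = 4 + 4*w)
q(T, u) = 2 (q(T, u) = -3 + 5 = 2)
N(g, j) = 4 + j + 5*g (N(g, j) = (g + j) + (4 + 4*g) = 4 + j + 5*g)
V(I) = 2*I*(-14 + I) (V(I) = (-14 + I)*(2*I) = 2*I*(-14 + I))
(-16597 + 5238) + V(N(q(-3, 0), -7)) = (-16597 + 5238) + 2*(4 - 7 + 5*2)*(-14 + (4 - 7 + 5*2)) = -11359 + 2*(4 - 7 + 10)*(-14 + (4 - 7 + 10)) = -11359 + 2*7*(-14 + 7) = -11359 + 2*7*(-7) = -11359 - 98 = -11457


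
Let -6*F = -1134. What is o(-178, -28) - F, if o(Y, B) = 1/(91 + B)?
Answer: -11906/63 ≈ -188.98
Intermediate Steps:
F = 189 (F = -⅙*(-1134) = 189)
o(-178, -28) - F = 1/(91 - 28) - 1*189 = 1/63 - 189 = -11906/63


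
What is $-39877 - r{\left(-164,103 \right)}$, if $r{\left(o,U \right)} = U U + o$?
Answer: $-50322$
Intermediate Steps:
$r{\left(o,U \right)} = o + U^{2}$ ($r{\left(o,U \right)} = U^{2} + o = o + U^{2}$)
$-39877 - r{\left(-164,103 \right)} = -39877 - \left(-164 + 103^{2}\right) = -39877 - \left(-164 + 10609\right) = -39877 - 10445 = -50322$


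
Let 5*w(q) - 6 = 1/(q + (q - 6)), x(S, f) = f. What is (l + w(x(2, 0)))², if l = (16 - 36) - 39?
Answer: 120409/36 ≈ 3344.7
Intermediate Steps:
w(q) = 6/5 + 1/(5*(-6 + 2*q)) (w(q) = 6/5 + 1/(5*(q + (q - 6))) = 6/5 + 1/(5*(q + (-6 + q))) = 6/5 + 1/(5*(-6 + 2*q)))
l = -59 (l = -20 - 39 = -59)
(l + w(x(2, 0)))² = (-59 + (-35 + 12*0)/(10*(-3 + 0)))² = (-59 + (⅒)*(-35 + 0)/(-3))² = (-59 + (⅒)*(-⅓)*(-35))² = (-59 + 7/6)² = (-347/6)² = 120409/36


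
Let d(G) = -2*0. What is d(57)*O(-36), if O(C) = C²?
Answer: 0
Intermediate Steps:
d(G) = 0
d(57)*O(-36) = 0*(-36)² = 0*1296 = 0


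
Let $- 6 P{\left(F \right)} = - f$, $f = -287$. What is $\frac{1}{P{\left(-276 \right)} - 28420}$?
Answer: $- \frac{6}{170807} \approx -3.5127 \cdot 10^{-5}$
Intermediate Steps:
$P{\left(F \right)} = - \frac{287}{6}$ ($P{\left(F \right)} = - \frac{\left(-1\right) \left(-287\right)}{6} = \left(- \frac{1}{6}\right) 287 = - \frac{287}{6}$)
$\frac{1}{P{\left(-276 \right)} - 28420} = \frac{1}{- \frac{287}{6} - 28420} = \frac{1}{- \frac{170807}{6}} = - \frac{6}{170807}$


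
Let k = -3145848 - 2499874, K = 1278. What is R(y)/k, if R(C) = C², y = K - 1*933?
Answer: -119025/5645722 ≈ -0.021082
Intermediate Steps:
y = 345 (y = 1278 - 1*933 = 1278 - 933 = 345)
k = -5645722
R(y)/k = 345²/(-5645722) = 119025*(-1/5645722) = -119025/5645722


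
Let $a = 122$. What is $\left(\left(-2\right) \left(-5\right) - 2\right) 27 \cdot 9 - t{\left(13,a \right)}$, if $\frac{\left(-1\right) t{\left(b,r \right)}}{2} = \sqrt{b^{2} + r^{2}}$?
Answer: $1944 + 2 \sqrt{15053} \approx 2189.4$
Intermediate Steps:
$t{\left(b,r \right)} = - 2 \sqrt{b^{2} + r^{2}}$
$\left(\left(-2\right) \left(-5\right) - 2\right) 27 \cdot 9 - t{\left(13,a \right)} = \left(\left(-2\right) \left(-5\right) - 2\right) 27 \cdot 9 - - 2 \sqrt{13^{2} + 122^{2}} = \left(10 - 2\right) 27 \cdot 9 - - 2 \sqrt{169 + 14884} = 8 \cdot 27 \cdot 9 - - 2 \sqrt{15053} = 216 \cdot 9 + 2 \sqrt{15053} = 1944 + 2 \sqrt{15053}$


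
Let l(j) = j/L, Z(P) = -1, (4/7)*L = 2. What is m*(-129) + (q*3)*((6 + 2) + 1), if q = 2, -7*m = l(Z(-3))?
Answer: 2388/49 ≈ 48.735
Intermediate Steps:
L = 7/2 (L = (7/4)*2 = 7/2 ≈ 3.5000)
l(j) = 2*j/7 (l(j) = j/(7/2) = j*(2/7) = 2*j/7)
m = 2/49 (m = -2*(-1)/49 = -⅐*(-2/7) = 2/49 ≈ 0.040816)
m*(-129) + (q*3)*((6 + 2) + 1) = (2/49)*(-129) + (2*3)*((6 + 2) + 1) = -258/49 + 6*(8 + 1) = -258/49 + 6*9 = -258/49 + 54 = 2388/49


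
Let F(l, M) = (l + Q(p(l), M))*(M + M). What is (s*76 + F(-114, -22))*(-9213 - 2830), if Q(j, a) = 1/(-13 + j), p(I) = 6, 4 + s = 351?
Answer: -2646569680/7 ≈ -3.7808e+8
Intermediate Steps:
s = 347 (s = -4 + 351 = 347)
F(l, M) = 2*M*(-⅐ + l) (F(l, M) = (l + 1/(-13 + 6))*(M + M) = (l + 1/(-7))*(2*M) = (l - ⅐)*(2*M) = (-⅐ + l)*(2*M) = 2*M*(-⅐ + l))
(s*76 + F(-114, -22))*(-9213 - 2830) = (347*76 + (2/7)*(-22)*(-1 + 7*(-114)))*(-9213 - 2830) = (26372 + (2/7)*(-22)*(-1 - 798))*(-12043) = (26372 + (2/7)*(-22)*(-799))*(-12043) = (26372 + 35156/7)*(-12043) = (219760/7)*(-12043) = -2646569680/7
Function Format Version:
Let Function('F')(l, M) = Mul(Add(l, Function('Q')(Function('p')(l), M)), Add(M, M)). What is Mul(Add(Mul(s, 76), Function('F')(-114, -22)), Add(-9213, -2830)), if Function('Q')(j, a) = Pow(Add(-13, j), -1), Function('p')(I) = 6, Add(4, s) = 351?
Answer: Rational(-2646569680, 7) ≈ -3.7808e+8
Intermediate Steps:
s = 347 (s = Add(-4, 351) = 347)
Function('F')(l, M) = Mul(2, M, Add(Rational(-1, 7), l)) (Function('F')(l, M) = Mul(Add(l, Pow(Add(-13, 6), -1)), Add(M, M)) = Mul(Add(l, Pow(-7, -1)), Mul(2, M)) = Mul(Add(l, Rational(-1, 7)), Mul(2, M)) = Mul(Add(Rational(-1, 7), l), Mul(2, M)) = Mul(2, M, Add(Rational(-1, 7), l)))
Mul(Add(Mul(s, 76), Function('F')(-114, -22)), Add(-9213, -2830)) = Mul(Add(Mul(347, 76), Mul(Rational(2, 7), -22, Add(-1, Mul(7, -114)))), Add(-9213, -2830)) = Mul(Add(26372, Mul(Rational(2, 7), -22, Add(-1, -798))), -12043) = Mul(Add(26372, Mul(Rational(2, 7), -22, -799)), -12043) = Mul(Add(26372, Rational(35156, 7)), -12043) = Mul(Rational(219760, 7), -12043) = Rational(-2646569680, 7)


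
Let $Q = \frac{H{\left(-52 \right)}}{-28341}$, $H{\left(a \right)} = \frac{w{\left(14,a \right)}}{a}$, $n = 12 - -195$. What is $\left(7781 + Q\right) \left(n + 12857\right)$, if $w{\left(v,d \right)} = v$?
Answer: $\frac{37451577033796}{368433} \approx 1.0165 \cdot 10^{8}$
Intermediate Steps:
$n = 207$ ($n = 12 + 195 = 207$)
$H{\left(a \right)} = \frac{14}{a}$
$Q = \frac{7}{736866}$ ($Q = \frac{14 \frac{1}{-52}}{-28341} = 14 \left(- \frac{1}{52}\right) \left(- \frac{1}{28341}\right) = \left(- \frac{7}{26}\right) \left(- \frac{1}{28341}\right) = \frac{7}{736866} \approx 9.4997 \cdot 10^{-6}$)
$\left(7781 + Q\right) \left(n + 12857\right) = \left(7781 + \frac{7}{736866}\right) \left(207 + 12857\right) = \frac{5733554353}{736866} \cdot 13064 = \frac{37451577033796}{368433}$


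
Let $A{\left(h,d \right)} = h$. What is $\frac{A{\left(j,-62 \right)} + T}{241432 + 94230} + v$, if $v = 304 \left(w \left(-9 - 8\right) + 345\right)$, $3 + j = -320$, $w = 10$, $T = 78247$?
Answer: $\frac{388202094}{7297} \approx 53200.0$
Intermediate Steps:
$j = -323$ ($j = -3 - 320 = -323$)
$v = 53200$ ($v = 304 \left(10 \left(-9 - 8\right) + 345\right) = 304 \left(10 \left(-17\right) + 345\right) = 304 \left(-170 + 345\right) = 304 \cdot 175 = 53200$)
$\frac{A{\left(j,-62 \right)} + T}{241432 + 94230} + v = \frac{-323 + 78247}{241432 + 94230} + 53200 = \frac{77924}{335662} + 53200 = 77924 \cdot \frac{1}{335662} + 53200 = \frac{1694}{7297} + 53200 = \frac{388202094}{7297}$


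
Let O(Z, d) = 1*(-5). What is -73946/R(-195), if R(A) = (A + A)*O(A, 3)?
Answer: -36973/975 ≈ -37.921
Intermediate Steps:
O(Z, d) = -5
R(A) = -10*A (R(A) = (A + A)*(-5) = (2*A)*(-5) = -10*A)
-73946/R(-195) = -73946/((-10*(-195))) = -73946/1950 = -73946*1/1950 = -36973/975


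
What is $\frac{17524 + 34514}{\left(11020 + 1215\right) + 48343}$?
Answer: $\frac{3717}{4327} \approx 0.85903$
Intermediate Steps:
$\frac{17524 + 34514}{\left(11020 + 1215\right) + 48343} = \frac{52038}{12235 + 48343} = \frac{52038}{60578} = 52038 \cdot \frac{1}{60578} = \frac{3717}{4327}$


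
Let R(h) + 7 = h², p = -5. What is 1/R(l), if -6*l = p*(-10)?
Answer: 9/562 ≈ 0.016014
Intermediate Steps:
l = -25/3 (l = -(-5)*(-10)/6 = -⅙*50 = -25/3 ≈ -8.3333)
R(h) = -7 + h²
1/R(l) = 1/(-7 + (-25/3)²) = 1/(-7 + 625/9) = 1/(562/9) = 9/562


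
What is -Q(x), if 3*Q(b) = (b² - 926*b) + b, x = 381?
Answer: 69088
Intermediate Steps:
Q(b) = -925*b/3 + b²/3 (Q(b) = ((b² - 926*b) + b)/3 = (b² - 925*b)/3 = -925*b/3 + b²/3)
-Q(x) = -381*(-925 + 381)/3 = -381*(-544)/3 = -1*(-69088) = 69088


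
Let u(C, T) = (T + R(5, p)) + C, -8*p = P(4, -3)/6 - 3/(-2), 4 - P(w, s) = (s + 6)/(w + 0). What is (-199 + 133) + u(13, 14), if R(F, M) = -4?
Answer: -43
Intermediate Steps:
P(w, s) = 4 - (6 + s)/w (P(w, s) = 4 - (s + 6)/(w + 0) = 4 - (6 + s)/w)
p = -49/192 (p = -(((-6 - 1*(-3) + 4*4)/4)/6 - 3/(-2))/8 = -(((-6 + 3 + 16)/4)*(⅙) - 3*(-½))/8 = -(((¼)*13)*(⅙) + 3/2)/8 = -((13/4)*(⅙) + 3/2)/8 = -(13/24 + 3/2)/8 = -⅛*49/24 = -49/192 ≈ -0.25521)
u(C, T) = -4 + C + T (u(C, T) = (T - 4) + C = (-4 + T) + C = -4 + C + T)
(-199 + 133) + u(13, 14) = (-199 + 133) + (-4 + 13 + 14) = -66 + 23 = -43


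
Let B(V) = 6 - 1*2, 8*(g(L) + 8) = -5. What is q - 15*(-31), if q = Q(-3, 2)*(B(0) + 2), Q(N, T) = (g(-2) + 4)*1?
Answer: 1749/4 ≈ 437.25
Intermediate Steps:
g(L) = -69/8 (g(L) = -8 + (⅛)*(-5) = -8 - 5/8 = -69/8)
Q(N, T) = -37/8 (Q(N, T) = (-69/8 + 4)*1 = -37/8*1 = -37/8)
B(V) = 4 (B(V) = 6 - 2 = 4)
q = -111/4 (q = -37*(4 + 2)/8 = -37/8*6 = -111/4 ≈ -27.750)
q - 15*(-31) = -111/4 - 15*(-31) = -111/4 + 465 = 1749/4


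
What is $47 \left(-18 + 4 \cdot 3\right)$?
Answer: $-282$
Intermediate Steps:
$47 \left(-18 + 4 \cdot 3\right) = 47 \left(-18 + 12\right) = 47 \left(-6\right) = -282$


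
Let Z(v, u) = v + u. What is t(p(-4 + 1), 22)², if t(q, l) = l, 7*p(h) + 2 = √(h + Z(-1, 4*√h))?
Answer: 484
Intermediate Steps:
Z(v, u) = u + v
p(h) = -2/7 + √(-1 + h + 4*√h)/7 (p(h) = -2/7 + √(h + (4*√h - 1))/7 = -2/7 + √(h + (-1 + 4*√h))/7 = -2/7 + √(-1 + h + 4*√h)/7)
t(p(-4 + 1), 22)² = 22² = 484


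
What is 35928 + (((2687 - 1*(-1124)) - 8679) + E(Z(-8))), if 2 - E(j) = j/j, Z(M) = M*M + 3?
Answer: 31061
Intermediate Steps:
Z(M) = 3 + M**2 (Z(M) = M**2 + 3 = 3 + M**2)
E(j) = 1 (E(j) = 2 - j/j = 2 - 1*1 = 2 - 1 = 1)
35928 + (((2687 - 1*(-1124)) - 8679) + E(Z(-8))) = 35928 + (((2687 - 1*(-1124)) - 8679) + 1) = 35928 + (((2687 + 1124) - 8679) + 1) = 35928 + ((3811 - 8679) + 1) = 35928 + (-4868 + 1) = 35928 - 4867 = 31061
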